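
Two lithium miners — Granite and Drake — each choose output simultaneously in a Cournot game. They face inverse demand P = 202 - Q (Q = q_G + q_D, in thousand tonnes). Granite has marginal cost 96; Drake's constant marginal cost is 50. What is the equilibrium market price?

116

Granite's profit: π_G = (202 - Q)q_G - (96q_G). Setting ∂π_G/∂q_G = 0: 106 - 2q_G - (q_D) = 0.
Drake's profit: π_D = (202 - Q)q_D - (50q_D). Setting ∂π_D/∂q_D = 0: 152 - 2q_D - (q_G) = 0.
Best responses: q_G = (106 - q_D)/2, q_D = (152 - q_G)/2.
Substituting one into the other gives q_G = 20 and q_D = 66.
Total output Q = 86, so price P = 202 - 86 = 116.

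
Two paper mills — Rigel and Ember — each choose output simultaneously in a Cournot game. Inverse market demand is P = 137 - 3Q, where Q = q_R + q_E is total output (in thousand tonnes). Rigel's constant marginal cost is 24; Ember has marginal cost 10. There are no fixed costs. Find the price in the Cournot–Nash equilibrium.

57

Rigel's profit: π_R = (137 - 3Q)q_R - (24q_R). Setting ∂π_R/∂q_R = 0: 113 - 6q_R - 3(q_E) = 0.
Ember's first-order condition: 127 - 6q_E - 3(q_R) = 0.
Rearranging gives the reaction functions q_R = (113 - 3q_E)/6 and q_E = (127 - 3q_R)/6.
Solving the pair: q_R = 11, q_E = 47/3.
Total output Q = 80/3, so price P = 137 - 3·(80/3) = 57.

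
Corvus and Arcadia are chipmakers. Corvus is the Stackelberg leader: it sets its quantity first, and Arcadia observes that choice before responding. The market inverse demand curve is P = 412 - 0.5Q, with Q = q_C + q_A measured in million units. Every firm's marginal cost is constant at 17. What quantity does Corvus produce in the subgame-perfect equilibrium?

Solve by backward induction. Given q_C, the follower Arcadia maximises π_A = (412 - (1/2)q_C - (1/2)q_A)q_A - 17q_A.
Follower FOC: 395 - (1/2)q_C - q_A = 0, so q_A(q_C) = (395 - (1/2)q_C).
The leader anticipates this reaction. Substituting into P = 412 - 0.5Q gives P = 429/2 - (1/4)q_C, so π_C = (429/2 - (1/4)q_C)q_C - 17q_C.
Maximising: ∂π_C/∂q_C = 395/2 - (1/2)q_C = 0, giving q_C = 395.
Then q_A = (395 - (1/2)·395) = 395/2.

395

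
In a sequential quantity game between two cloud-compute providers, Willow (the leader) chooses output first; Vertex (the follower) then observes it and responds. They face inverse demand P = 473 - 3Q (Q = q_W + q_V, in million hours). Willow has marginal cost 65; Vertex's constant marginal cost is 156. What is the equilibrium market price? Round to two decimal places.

189.75

The follower Vertex best-responds to any q_W: π_V = (473 - 3Q)q_V - 156q_V.
Setting the follower's marginal profit to zero, 317 - 3q_W - 6q_V = 0, i.e. q_V = (317 - 3q_W)/6.
The leader anticipates this reaction. Substituting into P = 473 - 3Q gives P = 629/2 - (3/2)q_W, so π_W = (629/2 - (3/2)q_W)q_W - 65q_W.
The leader's first-order condition 499/2 - 3q_W = 0 yields q_W = 499/6.
Then q_V = (317 - 3·(499/6))/6 = 45/4.
Total output Q = 1133/12, so price P = 473 - 3·(1133/12) = 759/4.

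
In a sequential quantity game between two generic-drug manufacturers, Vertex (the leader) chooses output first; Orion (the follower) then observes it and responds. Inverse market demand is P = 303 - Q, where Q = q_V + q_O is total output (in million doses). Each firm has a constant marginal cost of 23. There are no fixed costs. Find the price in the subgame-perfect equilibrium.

93

Solve by backward induction. Given q_V, the follower Orion maximises π_O = (303 - q_V - q_O)q_O - 23q_O.
Setting the follower's marginal profit to zero, 280 - q_V - 2q_O = 0, i.e. q_O = (280 - q_V)/2.
The leader anticipates this reaction. Substituting into P = 303 - Q gives P = 163 - (1/2)q_V, so π_V = (163 - (1/2)q_V)q_V - 23q_V.
Leader FOC: 140 - q_V = 0, so q_V = 140.
Then q_O = (280 - 140)/2 = 70.
Total output Q = 210, so price P = 303 - 210 = 93.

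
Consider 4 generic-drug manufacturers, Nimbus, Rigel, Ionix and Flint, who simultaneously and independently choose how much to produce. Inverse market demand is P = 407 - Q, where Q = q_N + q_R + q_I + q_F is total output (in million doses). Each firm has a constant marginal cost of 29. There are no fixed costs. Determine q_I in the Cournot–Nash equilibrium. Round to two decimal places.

Each firm earns π_i = (407 - Q)q_i - 29q_i.
Setting ∂π_i/∂q_i = 0 with rivals' quantities fixed: 378 - 2q_i - Σ_{j≠i} q_j = 0.
By symmetry each firm produces the same amount; substituting Σ_{j≠i} q_j = 3q_i yields q_i = 378/5.

75.60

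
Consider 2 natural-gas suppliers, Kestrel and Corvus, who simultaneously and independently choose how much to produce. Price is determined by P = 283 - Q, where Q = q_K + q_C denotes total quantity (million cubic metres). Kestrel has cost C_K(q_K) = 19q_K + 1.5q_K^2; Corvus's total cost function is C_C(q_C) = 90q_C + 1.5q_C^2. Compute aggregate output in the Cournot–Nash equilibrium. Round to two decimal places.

76.17

Kestrel's profit: π_K = (283 - Q)q_K - (19q_K + (3/2)q_K²). Setting ∂π_K/∂q_K = 0: 264 - 5q_K - (q_C) = 0.
Corvus's profit: π_C = (283 - Q)q_C - (90q_C + (3/2)q_C²). Setting ∂π_C/∂q_C = 0: 193 - 5q_C - (q_K) = 0.
So q_K = (264 - q_C)/5 and q_C = (193 - q_K)/5.
Solving the pair: q_K = 1127/24, q_C = 701/24.
Total output Q = 1127/24 + 701/24 = 457/6.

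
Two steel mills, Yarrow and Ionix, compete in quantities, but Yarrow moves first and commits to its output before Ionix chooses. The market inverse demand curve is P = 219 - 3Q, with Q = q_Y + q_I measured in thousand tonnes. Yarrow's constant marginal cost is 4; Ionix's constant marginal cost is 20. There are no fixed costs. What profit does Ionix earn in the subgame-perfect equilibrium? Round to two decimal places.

581.02

Solve by backward induction. Given q_Y, the follower Ionix maximises π_I = (219 - 3q_Y - 3q_I)q_I - 20q_I.
∂π_I/∂q_I = 199 - 3q_Y - 6q_I = 0 gives the reaction function q_I = (199 - 3q_Y)/6.
The leader anticipates this reaction. Substituting into P = 219 - 3Q gives P = 239/2 - (3/2)q_Y, so π_Y = (239/2 - (3/2)q_Y)q_Y - 4q_Y.
Maximising: ∂π_Y/∂q_Y = 231/2 - 3q_Y = 0, giving q_Y = 77/2.
Then q_I = (199 - 3·(77/2))/6 = 167/12.
Price P = 219 - 3·(629/12) = 247/4.
Ionix's profit: (247/4 - 20)·(167/12) = 581.0208.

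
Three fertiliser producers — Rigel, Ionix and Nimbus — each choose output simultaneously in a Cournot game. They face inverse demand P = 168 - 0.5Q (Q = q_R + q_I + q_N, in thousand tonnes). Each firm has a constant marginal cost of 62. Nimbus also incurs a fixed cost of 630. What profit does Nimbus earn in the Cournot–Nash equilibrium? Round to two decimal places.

774.50

Each firm earns π_i = (168 - 0.5Q)q_i - 62q_i.
Setting ∂π_i/∂q_i = 0 with rivals' quantities fixed: 106 - q_i - (1/2)·Σ_{j≠i} q_j = 0.
By symmetry each firm produces the same amount; substituting Σ_{j≠i} q_j = 2q_i yields q_i = 106/2 = 53.
Price P = 168 - (1/2)·159 = 177/2.
Nimbus's profit: (177/2 - 62)·53 - 630 = 1549/2.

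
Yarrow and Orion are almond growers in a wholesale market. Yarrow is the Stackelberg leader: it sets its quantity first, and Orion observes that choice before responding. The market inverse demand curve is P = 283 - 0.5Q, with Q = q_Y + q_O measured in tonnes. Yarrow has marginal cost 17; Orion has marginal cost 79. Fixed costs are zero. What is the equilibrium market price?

The follower Orion best-responds to any q_Y: π_O = (283 - 0.5Q)q_O - 79q_O.
Setting the follower's marginal profit to zero, 204 - (1/2)q_Y - q_O = 0, i.e. q_O = (204 - (1/2)q_Y).
Yarrow substitutes q_O(q_Y) into its own profit: π_Y = q_Y(283 - (1/2)q_Y - (204 - (1/2)q_Y)/2) - 17q_Y = (181 - (1/4)q_Y)q_Y - 17q_Y.
Leader FOC: 164 - (1/2)q_Y = 0, so q_Y = 328.
Then q_O = (204 - (1/2)·328) = 40.
Total output Q = 368, so price P = 283 - (1/2)·368 = 99.

99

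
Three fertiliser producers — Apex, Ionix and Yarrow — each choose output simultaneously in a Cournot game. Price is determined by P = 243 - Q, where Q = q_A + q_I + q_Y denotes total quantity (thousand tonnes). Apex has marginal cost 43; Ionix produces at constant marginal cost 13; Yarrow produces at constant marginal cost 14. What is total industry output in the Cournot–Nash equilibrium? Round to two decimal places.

Apex's profit: π_A = (243 - Q)q_A - (43q_A). Setting ∂π_A/∂q_A = 0: 200 - 2q_A - (q_I + q_Y) = 0.
Ionix's profit: π_I = (243 - Q)q_I - (13q_I). Setting ∂π_I/∂q_I = 0: 230 - 2q_I - (q_A + q_Y) = 0.
Yarrow's first-order condition: 229 - 2q_Y - (q_A + q_I) = 0.
Adding the 3 first-order conditions: 659 − 4Q = 0, so Q = 659/4.
Back-substituting: q_A = (200 − 659/4) = 141/4, q_I = (230 − 659/4) = 261/4, q_Y = (229 − 659/4) = 257/4.
Total output Q = 141/4 + 261/4 + 257/4 = 659/4.

164.75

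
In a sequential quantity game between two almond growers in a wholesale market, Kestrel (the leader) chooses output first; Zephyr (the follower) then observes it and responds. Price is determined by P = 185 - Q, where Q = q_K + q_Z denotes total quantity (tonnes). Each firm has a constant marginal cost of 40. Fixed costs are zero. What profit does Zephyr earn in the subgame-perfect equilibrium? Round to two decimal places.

The follower Zephyr best-responds to any q_K: π_Z = (185 - Q)q_Z - 40q_Z.
Follower FOC: 145 - q_K - 2q_Z = 0, so q_Z(q_K) = (145 - q_K)/2.
Kestrel substitutes q_Z(q_K) into its own profit: π_K = q_K(185 - q_K - (145 - q_K)/2) - 40q_K = (225/2 - (1/2)q_K)q_K - 40q_K.
Maximising: ∂π_K/∂q_K = 145/2 - q_K = 0, giving q_K = 145/2.
Then q_Z = (145 - 145/2)/2 = 145/4.
Price P = 185 - 435/4 = 305/4.
Zephyr's profit: (305/4 - 40)·(145/4) = 1314.0625.

1314.06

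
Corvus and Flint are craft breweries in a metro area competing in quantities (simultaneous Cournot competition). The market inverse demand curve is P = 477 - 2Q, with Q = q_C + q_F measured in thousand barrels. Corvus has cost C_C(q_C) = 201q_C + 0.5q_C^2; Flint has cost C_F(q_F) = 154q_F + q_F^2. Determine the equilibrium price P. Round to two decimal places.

Corvus's profit: π_C = (477 - 2Q)q_C - (201q_C + (1/2)q_C²). Setting ∂π_C/∂q_C = 0: 276 - 5q_C - 2(q_F) = 0.
Flint's first-order condition: 323 - 6q_F - 2(q_C) = 0.
So q_C = (276 - 2q_F)/5 and q_F = (323 - 2q_C)/6.
Solving the pair: q_C = 505/13, q_F = 1063/26.
Total output Q = 79.7308, so price P = 477 - 2·79.7308 = 317.5385.

317.54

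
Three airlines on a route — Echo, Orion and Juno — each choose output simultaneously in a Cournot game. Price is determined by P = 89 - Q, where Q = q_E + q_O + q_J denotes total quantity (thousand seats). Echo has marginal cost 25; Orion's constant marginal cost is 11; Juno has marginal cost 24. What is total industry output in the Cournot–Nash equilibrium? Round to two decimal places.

Echo's profit: π_E = (89 - Q)q_E - (25q_E). Setting ∂π_E/∂q_E = 0: 64 - 2q_E - (q_O + q_J) = 0.
Orion's profit: π_O = (89 - Q)q_O - (11q_O). Setting ∂π_O/∂q_O = 0: 78 - 2q_O - (q_E + q_J) = 0.
Juno's profit: π_J = (89 - Q)q_J - (24q_J). Setting ∂π_J/∂q_J = 0: 65 - 2q_J - (q_E + q_O) = 0.
Adding the 3 conditions: 207 − 2Q − 2Q = 0, i.e. Q = 207/4.
Back-substituting: q_E = (64 − 207/4) = 49/4, q_O = (78 − 207/4) = 105/4, q_J = (65 − 207/4) = 53/4.
Total output Q = 49/4 + 105/4 + 53/4 = 207/4.

51.75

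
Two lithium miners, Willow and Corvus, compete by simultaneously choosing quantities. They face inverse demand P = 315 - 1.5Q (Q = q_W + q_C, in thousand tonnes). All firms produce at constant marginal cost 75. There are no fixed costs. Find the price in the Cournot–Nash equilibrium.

155

A representative firm's profit is π_i = q_i(315 - 1.5Q) - 75q_i.
First-order condition (treating rivals' output as given): 240 - 3q_i - (3/2)q_j = 0.
With identical firms every q_j equals q_i, so q_j = q_i and 240 = (9/2)q_i, giving q_i = 160/3.
Total output Q = 320/3, so price P = 315 - (3/2)·(320/3) = 155.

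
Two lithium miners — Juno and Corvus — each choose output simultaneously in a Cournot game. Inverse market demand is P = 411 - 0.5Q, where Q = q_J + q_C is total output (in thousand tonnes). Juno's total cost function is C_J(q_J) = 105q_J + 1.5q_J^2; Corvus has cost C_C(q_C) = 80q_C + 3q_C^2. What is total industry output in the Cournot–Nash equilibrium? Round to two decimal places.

113.42

Juno's profit: π_J = (411 - 0.5Q)q_J - (105q_J + (3/2)q_J²). Setting ∂π_J/∂q_J = 0: 306 - 4q_J - (1/2)(q_C) = 0.
Corvus's first-order condition: 331 - 7q_C - (1/2)(q_J) = 0.
Best responses: q_J = (306 - (1/2)q_C)/4, q_C = (331 - (1/2)q_J)/7.
Solving the pair: q_J = 71.2252, q_C = 42.1982.
Total output Q = 71.2252 + 42.1982 = 113.4234.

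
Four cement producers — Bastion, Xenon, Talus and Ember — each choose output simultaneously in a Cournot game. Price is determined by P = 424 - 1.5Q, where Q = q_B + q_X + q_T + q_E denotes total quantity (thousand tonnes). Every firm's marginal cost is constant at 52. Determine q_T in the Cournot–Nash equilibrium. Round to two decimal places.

49.60

A representative firm's profit is π_i = q_i(424 - 1.5Q) - 52q_i.
First-order condition (treating rivals' output as given): 372 - 3q_i - (3/2)·Σ_{j≠i} q_j = 0.
With identical firms every q_j equals q_i, so Σ_{j≠i} q_j = 3q_i and 372 = (15/2)q_i, giving q_i = 248/5.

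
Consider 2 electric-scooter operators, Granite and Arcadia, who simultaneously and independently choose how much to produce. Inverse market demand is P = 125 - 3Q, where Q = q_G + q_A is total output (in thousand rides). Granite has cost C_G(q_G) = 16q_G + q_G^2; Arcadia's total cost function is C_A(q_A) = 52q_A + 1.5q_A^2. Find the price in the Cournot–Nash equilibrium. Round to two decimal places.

76.48

Granite's profit: π_G = (125 - 3Q)q_G - (16q_G + q_G²). Setting ∂π_G/∂q_G = 0: 109 - 8q_G - 3(q_A) = 0.
Arcadia's first-order condition: 73 - 9q_A - 3(q_G) = 0.
So q_G = (109 - 3q_A)/8 and q_A = (73 - 3q_G)/9.
Solving the pair: q_G = 254/21, q_A = 257/63.
Total output Q = 1019/63, so price P = 125 - 3·(1019/63) = 1606/21.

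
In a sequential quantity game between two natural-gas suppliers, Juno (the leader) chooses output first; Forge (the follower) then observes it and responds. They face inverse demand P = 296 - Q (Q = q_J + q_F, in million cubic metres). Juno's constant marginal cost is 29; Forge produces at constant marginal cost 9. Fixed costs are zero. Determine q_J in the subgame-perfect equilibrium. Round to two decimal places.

123.50

Solve by backward induction. Given q_J, the follower Forge maximises π_F = (296 - q_J - q_F)q_F - 9q_F.
∂π_F/∂q_F = 287 - q_J - 2q_F = 0 gives the reaction function q_F = (287 - q_J)/2.
The leader anticipates this reaction. Substituting into P = 296 - Q gives P = 305/2 - (1/2)q_J, so π_J = (305/2 - (1/2)q_J)q_J - 29q_J.
Maximising: ∂π_J/∂q_J = 247/2 - q_J = 0, giving q_J = 247/2.
Then q_F = (287 - 247/2)/2 = 327/4.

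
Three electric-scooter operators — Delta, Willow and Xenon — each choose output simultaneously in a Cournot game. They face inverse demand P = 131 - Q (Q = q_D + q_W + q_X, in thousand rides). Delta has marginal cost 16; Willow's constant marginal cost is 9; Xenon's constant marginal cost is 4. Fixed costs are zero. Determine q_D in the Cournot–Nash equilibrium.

Delta's profit: π_D = (131 - Q)q_D - (16q_D). Setting ∂π_D/∂q_D = 0: 115 - 2q_D - (q_W + q_X) = 0.
Willow's first-order condition: 122 - 2q_W - (q_D + q_X) = 0.
Xenon's first-order condition: 127 - 2q_X - (q_D + q_W) = 0.
Adding the 3 conditions: 364 − 2Q − 2Q = 0, i.e. Q = 91.
Back-substituting: q_D = (115 − 91) = 24, q_W = (122 − 91) = 31, q_X = (127 − 91) = 36.

24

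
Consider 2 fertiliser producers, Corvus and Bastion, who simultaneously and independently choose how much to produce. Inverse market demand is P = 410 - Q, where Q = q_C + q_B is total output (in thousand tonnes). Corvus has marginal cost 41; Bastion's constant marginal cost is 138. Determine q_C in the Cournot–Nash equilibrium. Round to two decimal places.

155.33

Corvus's profit: π_C = (410 - Q)q_C - (41q_C). Setting ∂π_C/∂q_C = 0: 369 - 2q_C - (q_B) = 0.
Bastion's profit: π_B = (410 - Q)q_B - (138q_B). Setting ∂π_B/∂q_B = 0: 272 - 2q_B - (q_C) = 0.
Rearranging gives the reaction functions q_C = (369 - q_B)/2 and q_B = (272 - q_C)/2.
Solving the pair: q_C = 466/3, q_B = 175/3.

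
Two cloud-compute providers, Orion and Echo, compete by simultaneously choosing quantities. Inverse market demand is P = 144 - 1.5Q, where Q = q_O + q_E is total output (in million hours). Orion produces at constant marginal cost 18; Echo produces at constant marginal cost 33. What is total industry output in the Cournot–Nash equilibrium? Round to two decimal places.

Orion's profit: π_O = (144 - 1.5Q)q_O - (18q_O). Setting ∂π_O/∂q_O = 0: 126 - 3q_O - (3/2)(q_E) = 0.
Echo's profit: π_E = (144 - 1.5Q)q_E - (33q_E). Setting ∂π_E/∂q_E = 0: 111 - 3q_E - (3/2)(q_O) = 0.
Rearranging gives the reaction functions q_O = (126 - (3/2)q_E)/3 and q_E = (111 - (3/2)q_O)/3.
Substituting one into the other gives q_O = 94/3 and q_E = 64/3.
Total output Q = 94/3 + 64/3 = 158/3.

52.67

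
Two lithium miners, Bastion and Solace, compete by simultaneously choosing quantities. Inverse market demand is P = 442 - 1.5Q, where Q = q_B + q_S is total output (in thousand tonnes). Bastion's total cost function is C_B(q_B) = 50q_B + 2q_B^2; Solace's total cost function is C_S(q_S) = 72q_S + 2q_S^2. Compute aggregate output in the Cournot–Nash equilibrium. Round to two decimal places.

89.65

Bastion's profit: π_B = (442 - 1.5Q)q_B - (50q_B + 2q_B²). Setting ∂π_B/∂q_B = 0: 392 - 7q_B - (3/2)(q_S) = 0.
Solace's first-order condition: 370 - 7q_S - (3/2)(q_B) = 0.
Rearranging gives the reaction functions q_B = (392 - (3/2)q_S)/7 and q_S = (370 - (3/2)q_B)/7.
Substituting one into the other gives q_B = 796/17 and q_S = 728/17.
Total output Q = 796/17 + 728/17 = 1524/17.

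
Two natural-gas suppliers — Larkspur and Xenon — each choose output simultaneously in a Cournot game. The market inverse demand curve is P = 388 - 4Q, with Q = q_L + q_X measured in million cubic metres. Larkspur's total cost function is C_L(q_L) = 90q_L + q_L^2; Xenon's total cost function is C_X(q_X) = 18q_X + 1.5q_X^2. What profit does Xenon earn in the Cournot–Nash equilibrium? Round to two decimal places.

3915.27

Larkspur's profit: π_L = (388 - 4Q)q_L - (90q_L + q_L²). Setting ∂π_L/∂q_L = 0: 298 - 10q_L - 4(q_X) = 0.
Xenon's first-order condition: 370 - 11q_X - 4(q_L) = 0.
Rearranging gives the reaction functions q_L = (298 - 4q_X)/10 and q_X = (370 - 4q_L)/11.
Solving the pair: q_L = 899/47, q_X = 1254/47.
Price P = 388 - 4·45.8085 = 204.7660.
Xenon's profit: 204.7660·(1254/47) - 18·(1254/47) - (3/2)(1254/47)² = 3915.2730.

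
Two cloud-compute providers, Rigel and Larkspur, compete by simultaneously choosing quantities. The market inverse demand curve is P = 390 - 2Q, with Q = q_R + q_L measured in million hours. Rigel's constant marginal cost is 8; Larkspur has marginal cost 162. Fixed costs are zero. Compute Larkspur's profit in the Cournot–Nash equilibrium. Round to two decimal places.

Rigel's profit: π_R = (390 - 2Q)q_R - (8q_R). Setting ∂π_R/∂q_R = 0: 382 - 4q_R - 2(q_L) = 0.
Larkspur's first-order condition: 228 - 4q_L - 2(q_R) = 0.
So q_R = (382 - 2q_L)/4 and q_L = (228 - 2q_R)/4.
Substituting one into the other gives q_R = 268/3 and q_L = 37/3.
Price P = 390 - 2·(305/3) = 560/3.
Larkspur's profit: (560/3 - 162)·(37/3) = 304.2222.

304.22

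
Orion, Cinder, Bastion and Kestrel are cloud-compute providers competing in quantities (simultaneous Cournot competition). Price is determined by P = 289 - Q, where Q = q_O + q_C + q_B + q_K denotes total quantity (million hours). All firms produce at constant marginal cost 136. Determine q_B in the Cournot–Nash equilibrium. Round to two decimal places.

Each firm earns π_i = (289 - Q)q_i - 136q_i.
First-order condition (treating rivals' output as given): 153 - 2q_i - Σ_{j≠i} q_j = 0.
By symmetry each firm produces the same amount; substituting Σ_{j≠i} q_j = 3q_i yields q_i = 153/5.

30.60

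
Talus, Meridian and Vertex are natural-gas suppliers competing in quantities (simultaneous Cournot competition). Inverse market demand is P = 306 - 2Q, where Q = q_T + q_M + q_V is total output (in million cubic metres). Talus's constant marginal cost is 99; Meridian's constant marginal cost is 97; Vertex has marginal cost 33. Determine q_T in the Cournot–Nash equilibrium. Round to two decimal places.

17.38

Talus's profit: π_T = (306 - 2Q)q_T - (99q_T). Setting ∂π_T/∂q_T = 0: 207 - 4q_T - 2(q_M + q_V) = 0.
Meridian's profit: π_M = (306 - 2Q)q_M - (97q_M). Setting ∂π_M/∂q_M = 0: 209 - 4q_M - 2(q_T + q_V) = 0.
Vertex's profit: π_V = (306 - 2Q)q_V - (33q_V). Setting ∂π_V/∂q_V = 0: 273 - 4q_V - 2(q_T + q_M) = 0.
Adding the 3 first-order conditions: 689 − 8Q = 0, so Q = 689/8.
Back-substituting: q_T = (207 − 689/4)/2 = 139/8, q_M = (209 − 689/4)/2 = 147/8, q_V = (273 − 689/4)/2 = 403/8.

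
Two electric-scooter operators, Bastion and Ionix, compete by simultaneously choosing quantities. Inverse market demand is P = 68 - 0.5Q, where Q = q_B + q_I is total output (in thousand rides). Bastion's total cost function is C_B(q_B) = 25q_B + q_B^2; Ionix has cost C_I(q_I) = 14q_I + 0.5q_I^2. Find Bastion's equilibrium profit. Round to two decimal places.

Bastion's profit: π_B = (68 - 0.5Q)q_B - (25q_B + q_B²). Setting ∂π_B/∂q_B = 0: 43 - 3q_B - (1/2)(q_I) = 0.
Ionix's profit: π_I = (68 - 0.5Q)q_I - (14q_I + (1/2)q_I²). Setting ∂π_I/∂q_I = 0: 54 - 2q_I - (1/2)(q_B) = 0.
So q_B = (43 - (1/2)q_I)/3 and q_I = (54 - (1/2)q_B)/2.
Substituting one into the other gives q_B = 236/23 and q_I = 562/23.
Price P = 68 - (1/2)·(798/23) = 1165/23.
Bastion's profit: (1165/23)·(236/23) - 25·(236/23) - (236/23)² = 157.9282.

157.93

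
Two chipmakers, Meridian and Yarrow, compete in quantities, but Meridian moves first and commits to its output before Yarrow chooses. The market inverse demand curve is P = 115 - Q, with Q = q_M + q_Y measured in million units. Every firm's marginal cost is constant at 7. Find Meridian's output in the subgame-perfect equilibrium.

Solve by backward induction. Given q_M, the follower Yarrow maximises π_Y = (115 - q_M - q_Y)q_Y - 7q_Y.
Setting the follower's marginal profit to zero, 108 - q_M - 2q_Y = 0, i.e. q_Y = (108 - q_M)/2.
Meridian substitutes q_Y(q_M) into its own profit: π_M = q_M(115 - q_M - (108 - q_M)/2) - 7q_M = (61 - (1/2)q_M)q_M - 7q_M.
The leader's first-order condition 54 - q_M = 0 yields q_M = 54.
Then q_Y = (108 - 54)/2 = 27.

54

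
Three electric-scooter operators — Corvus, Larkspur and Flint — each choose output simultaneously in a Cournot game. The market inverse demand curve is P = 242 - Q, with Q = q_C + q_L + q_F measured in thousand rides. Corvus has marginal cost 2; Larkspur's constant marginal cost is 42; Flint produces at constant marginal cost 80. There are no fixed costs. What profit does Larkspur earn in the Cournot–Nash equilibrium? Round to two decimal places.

2450.25

Corvus's profit: π_C = (242 - Q)q_C - (2q_C). Setting ∂π_C/∂q_C = 0: 240 - 2q_C - (q_L + q_F) = 0.
Larkspur's first-order condition: 200 - 2q_L - (q_C + q_F) = 0.
Flint's profit: π_F = (242 - Q)q_F - (80q_F). Setting ∂π_F/∂q_F = 0: 162 - 2q_F - (q_C + q_L) = 0.
Adding the 3 first-order conditions: 602 − 4Q = 0, so Q = 301/2.
Back-substituting: q_C = (240 − 301/2) = 179/2, q_L = (200 − 301/2) = 99/2, q_F = (162 − 301/2) = 23/2.
Price P = 242 - 301/2 = 183/2.
Larkspur's profit: (183/2 - 42)·(99/2) = 2450.2500.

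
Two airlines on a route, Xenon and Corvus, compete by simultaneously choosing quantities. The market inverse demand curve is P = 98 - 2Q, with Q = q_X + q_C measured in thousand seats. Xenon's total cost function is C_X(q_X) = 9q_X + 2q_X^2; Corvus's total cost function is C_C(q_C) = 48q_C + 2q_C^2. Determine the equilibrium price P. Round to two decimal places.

70.20

Xenon's profit: π_X = (98 - 2Q)q_X - (9q_X + 2q_X²). Setting ∂π_X/∂q_X = 0: 89 - 8q_X - 2(q_C) = 0.
Corvus's profit: π_C = (98 - 2Q)q_C - (48q_C + 2q_C²). Setting ∂π_C/∂q_C = 0: 50 - 8q_C - 2(q_X) = 0.
So q_X = (89 - 2q_C)/8 and q_C = (50 - 2q_X)/8.
Substituting one into the other gives q_X = 51/5 and q_C = 37/10.
Total output Q = 139/10, so price P = 98 - 2·(139/10) = 351/5.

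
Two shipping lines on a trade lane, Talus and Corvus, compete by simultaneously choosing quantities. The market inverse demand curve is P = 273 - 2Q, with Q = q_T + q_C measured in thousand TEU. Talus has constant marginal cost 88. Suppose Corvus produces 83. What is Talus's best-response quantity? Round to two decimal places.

With the rival's output fixed at 83, Talus's profit is π_T = (273 - 2·83 - 2q_T)q_T - (88q_T) = (107 - 2q_T)q_T - (88q_T).
∂π_T/∂q_T = 19 - 4q_T = 0, so q_T = 19/4.

4.75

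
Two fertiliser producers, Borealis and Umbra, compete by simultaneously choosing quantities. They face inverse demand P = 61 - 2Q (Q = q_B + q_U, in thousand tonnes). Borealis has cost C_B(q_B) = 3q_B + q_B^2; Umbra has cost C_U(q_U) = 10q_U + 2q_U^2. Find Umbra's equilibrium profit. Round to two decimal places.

74.59

Borealis's profit: π_B = (61 - 2Q)q_B - (3q_B + q_B²). Setting ∂π_B/∂q_B = 0: 58 - 6q_B - 2(q_U) = 0.
Umbra's first-order condition: 51 - 8q_U - 2(q_B) = 0.
Rearranging gives the reaction functions q_B = (58 - 2q_U)/6 and q_U = (51 - 2q_B)/8.
Substituting one into the other gives q_B = 181/22 and q_U = 95/22.
Price P = 61 - 2·(138/11) = 395/11.
Umbra's profit: (395/11)·(95/22) - 10·(95/22) - 2(95/22)² = 74.5868.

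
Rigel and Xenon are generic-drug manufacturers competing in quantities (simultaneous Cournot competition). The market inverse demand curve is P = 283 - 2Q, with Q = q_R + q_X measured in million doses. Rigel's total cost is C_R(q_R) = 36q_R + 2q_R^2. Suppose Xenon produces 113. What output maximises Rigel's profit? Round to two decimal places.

2.63

With the rival's output fixed at 113, Rigel's profit is π_R = (283 - 2·113 - 2q_R)q_R - (36q_R + 2q_R²) = (57 - 2q_R)q_R - (36q_R + 2q_R²).
∂π_R/∂q_R = 21 - 8q_R = 0, so q_R = 21/8.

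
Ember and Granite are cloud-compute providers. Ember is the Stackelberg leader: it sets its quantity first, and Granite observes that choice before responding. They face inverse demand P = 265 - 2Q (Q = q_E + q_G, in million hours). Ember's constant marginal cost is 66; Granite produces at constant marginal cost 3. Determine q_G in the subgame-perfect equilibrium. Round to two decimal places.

48.50

Solve by backward induction. Given q_E, the follower Granite maximises π_G = (265 - 2q_E - 2q_G)q_G - 3q_G.
∂π_G/∂q_G = 262 - 2q_E - 4q_G = 0 gives the reaction function q_G = (262 - 2q_E)/4.
Ember substitutes q_G(q_E) into its own profit: π_E = q_E(265 - 2q_E - (262 - 2q_E)/2) - 66q_E = (134 - q_E)q_E - 66q_E.
Leader FOC: 68 - 2q_E = 0, so q_E = 34.
Then q_G = (262 - 2·34)/4 = 97/2.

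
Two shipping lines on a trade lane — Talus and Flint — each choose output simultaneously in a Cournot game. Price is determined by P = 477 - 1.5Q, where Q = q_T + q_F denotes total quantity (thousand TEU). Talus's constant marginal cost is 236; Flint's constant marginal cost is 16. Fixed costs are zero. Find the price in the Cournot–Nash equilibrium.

Talus's profit: π_T = (477 - 1.5Q)q_T - (236q_T). Setting ∂π_T/∂q_T = 0: 241 - 3q_T - (3/2)(q_F) = 0.
Flint's profit: π_F = (477 - 1.5Q)q_F - (16q_F). Setting ∂π_F/∂q_F = 0: 461 - 3q_F - (3/2)(q_T) = 0.
Best responses: q_T = (241 - (3/2)q_F)/3, q_F = (461 - (3/2)q_T)/3.
Solving the pair: q_T = 14/3, q_F = 454/3.
Total output Q = 156, so price P = 477 - (3/2)·156 = 243.

243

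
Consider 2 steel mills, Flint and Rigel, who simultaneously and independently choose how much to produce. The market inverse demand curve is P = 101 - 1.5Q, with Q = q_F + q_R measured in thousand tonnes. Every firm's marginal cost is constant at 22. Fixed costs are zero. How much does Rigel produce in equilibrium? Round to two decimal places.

Each firm earns π_i = (101 - 1.5Q)q_i - 22q_i.
Setting ∂π_i/∂q_i = 0 with rivals' quantities fixed: 79 - 3q_i - (3/2)q_j = 0.
With identical firms every q_j equals q_i, so q_j = q_i and 79 = (9/2)q_i, giving q_i = 158/9.

17.56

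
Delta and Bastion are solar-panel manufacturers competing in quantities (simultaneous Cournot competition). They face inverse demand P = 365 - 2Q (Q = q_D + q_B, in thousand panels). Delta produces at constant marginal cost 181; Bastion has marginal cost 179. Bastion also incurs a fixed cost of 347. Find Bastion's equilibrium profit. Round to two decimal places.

Delta's profit: π_D = (365 - 2Q)q_D - (181q_D). Setting ∂π_D/∂q_D = 0: 184 - 4q_D - 2(q_B) = 0.
Bastion's profit: π_B = (365 - 2Q)q_B - (179q_B). Setting ∂π_B/∂q_B = 0: 186 - 4q_B - 2(q_D) = 0.
Best responses: q_D = (184 - 2q_B)/4, q_B = (186 - 2q_D)/4.
Substituting one into the other gives q_D = 91/3 and q_B = 94/3.
Price P = 365 - 2·(185/3) = 725/3.
Bastion's profit: (725/3 - 179)·(94/3) - 347 = 1616.5556.

1616.56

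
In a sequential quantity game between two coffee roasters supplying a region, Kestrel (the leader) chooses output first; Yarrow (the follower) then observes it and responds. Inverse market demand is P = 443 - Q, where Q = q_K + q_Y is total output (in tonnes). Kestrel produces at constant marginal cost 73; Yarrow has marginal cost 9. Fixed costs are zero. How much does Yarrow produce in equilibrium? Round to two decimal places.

140.50

Solve by backward induction. Given q_K, the follower Yarrow maximises π_Y = (443 - q_K - q_Y)q_Y - 9q_Y.
∂π_Y/∂q_Y = 434 - q_K - 2q_Y = 0 gives the reaction function q_Y = (434 - q_K)/2.
Kestrel substitutes q_Y(q_K) into its own profit: π_K = q_K(443 - q_K - (434 - q_K)/2) - 73q_K = (226 - (1/2)q_K)q_K - 73q_K.
The leader's first-order condition 153 - q_K = 0 yields q_K = 153.
Then q_Y = (434 - 153)/2 = 281/2.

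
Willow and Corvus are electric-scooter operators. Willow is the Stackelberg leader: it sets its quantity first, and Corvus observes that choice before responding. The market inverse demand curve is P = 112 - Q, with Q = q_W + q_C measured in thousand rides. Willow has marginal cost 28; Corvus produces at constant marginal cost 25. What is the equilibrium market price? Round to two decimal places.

48.25

Solve by backward induction. Given q_W, the follower Corvus maximises π_C = (112 - q_W - q_C)q_C - 25q_C.
Setting the follower's marginal profit to zero, 87 - q_W - 2q_C = 0, i.e. q_C = (87 - q_W)/2.
The leader anticipates this reaction. Substituting into P = 112 - Q gives P = 137/2 - (1/2)q_W, so π_W = (137/2 - (1/2)q_W)q_W - 28q_W.
The leader's first-order condition 81/2 - q_W = 0 yields q_W = 81/2.
Then q_C = (87 - 81/2)/2 = 93/4.
Total output Q = 255/4, so price P = 112 - 255/4 = 193/4.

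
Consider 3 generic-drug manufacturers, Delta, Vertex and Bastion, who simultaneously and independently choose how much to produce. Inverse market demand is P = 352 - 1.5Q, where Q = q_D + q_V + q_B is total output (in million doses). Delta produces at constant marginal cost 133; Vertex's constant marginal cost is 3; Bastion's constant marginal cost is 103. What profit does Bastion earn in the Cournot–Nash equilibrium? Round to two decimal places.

Delta's profit: π_D = (352 - 1.5Q)q_D - (133q_D). Setting ∂π_D/∂q_D = 0: 219 - 3q_D - (3/2)(q_V + q_B) = 0.
Vertex's first-order condition: 349 - 3q_V - (3/2)(q_D + q_B) = 0.
Bastion's first-order condition: 249 - 3q_B - (3/2)(q_D + q_V) = 0.
Summing all 3 equations gives 817 − 6Q = 0, hence Q = 817/6.
Back-substituting: q_D = (219 − 817/4)/(3/2) = 59/6, q_V = (349 − 817/4)/(3/2) = 193/2, q_B = (249 − 817/4)/(3/2) = 179/6.
Price P = 352 - (3/2)·(817/6) = 591/4.
Bastion's profit: (591/4 - 103)·(179/6) = 1335.0417.

1335.04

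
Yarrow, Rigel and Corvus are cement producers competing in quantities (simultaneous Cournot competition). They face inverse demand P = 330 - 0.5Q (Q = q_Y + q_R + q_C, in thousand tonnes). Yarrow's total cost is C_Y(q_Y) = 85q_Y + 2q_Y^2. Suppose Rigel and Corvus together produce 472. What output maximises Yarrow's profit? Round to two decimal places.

With rivals' combined output fixed at 472, Yarrow's profit is π_Y = (330 - (1/2)·472 - (1/2)q_Y)q_Y - (85q_Y + 2q_Y²) = (94 - (1/2)q_Y)q_Y - (85q_Y + 2q_Y²).
∂π_Y/∂q_Y = 9 - 5q_Y = 0, so q_Y = 9/5.

1.80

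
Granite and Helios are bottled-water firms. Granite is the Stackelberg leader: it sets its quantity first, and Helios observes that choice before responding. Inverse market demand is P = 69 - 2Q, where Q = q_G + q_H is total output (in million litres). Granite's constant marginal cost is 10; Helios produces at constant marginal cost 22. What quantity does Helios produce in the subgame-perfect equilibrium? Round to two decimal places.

2.88

Solve by backward induction. Given q_G, the follower Helios maximises π_H = (69 - 2q_G - 2q_H)q_H - 22q_H.
∂π_H/∂q_H = 47 - 2q_G - 4q_H = 0 gives the reaction function q_H = (47 - 2q_G)/4.
The leader anticipates this reaction. Substituting into P = 69 - 2Q gives P = 91/2 - q_G, so π_G = (91/2 - q_G)q_G - 10q_G.
Leader FOC: 71/2 - 2q_G = 0, so q_G = 71/4.
Then q_H = (47 - 2·(71/4))/4 = 23/8.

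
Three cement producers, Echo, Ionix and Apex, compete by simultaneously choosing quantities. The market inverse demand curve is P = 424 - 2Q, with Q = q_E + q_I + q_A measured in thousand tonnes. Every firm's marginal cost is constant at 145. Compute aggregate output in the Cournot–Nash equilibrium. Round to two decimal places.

Each firm earns π_i = (424 - 2Q)q_i - 145q_i.
First-order condition (treating rivals' output as given): 279 - 4q_i - 2·Σ_{j≠i} q_j = 0.
By symmetry each firm produces the same amount; substituting Σ_{j≠i} q_j = 2q_i yields q_i = 279/8.
Total output Q = 279/8 + 279/8 + 279/8 = 837/8.

104.63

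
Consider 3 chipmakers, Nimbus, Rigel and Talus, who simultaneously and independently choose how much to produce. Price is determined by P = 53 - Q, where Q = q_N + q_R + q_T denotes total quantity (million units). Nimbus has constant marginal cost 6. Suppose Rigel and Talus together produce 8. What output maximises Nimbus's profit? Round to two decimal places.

19.50

With rivals' combined output fixed at 8, Nimbus's profit is π_N = (53 - 8 - q_N)q_N - (6q_N) = (45 - q_N)q_N - (6q_N).
∂π_N/∂q_N = 39 - 2q_N = 0, so q_N = 39/2.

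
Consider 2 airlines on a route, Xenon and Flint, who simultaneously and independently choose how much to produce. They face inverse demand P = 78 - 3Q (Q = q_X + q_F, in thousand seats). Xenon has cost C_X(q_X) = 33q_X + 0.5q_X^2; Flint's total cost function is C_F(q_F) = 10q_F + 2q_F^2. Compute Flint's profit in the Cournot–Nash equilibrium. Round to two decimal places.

156.25

Xenon's profit: π_X = (78 - 3Q)q_X - (33q_X + (1/2)q_X²). Setting ∂π_X/∂q_X = 0: 45 - 7q_X - 3(q_F) = 0.
Flint's first-order condition: 68 - 10q_F - 3(q_X) = 0.
Rearranging gives the reaction functions q_X = (45 - 3q_F)/7 and q_F = (68 - 3q_X)/10.
Substituting one into the other gives q_X = 246/61 and q_F = 341/61.
Price P = 78 - 3·(587/61) = 49.1311.
Flint's profit: 49.1311·(341/61) - 10·(341/61) - 2(341/61)² = 156.2497.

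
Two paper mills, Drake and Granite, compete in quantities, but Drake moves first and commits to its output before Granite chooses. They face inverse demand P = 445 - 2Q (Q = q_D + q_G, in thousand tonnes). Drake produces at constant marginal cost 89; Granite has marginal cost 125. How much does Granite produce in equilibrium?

Solve by backward induction. Given q_D, the follower Granite maximises π_G = (445 - 2q_D - 2q_G)q_G - 125q_G.
Follower FOC: 320 - 2q_D - 4q_G = 0, so q_G(q_D) = (320 - 2q_D)/4.
The leader anticipates this reaction. Substituting into P = 445 - 2Q gives P = 285 - q_D, so π_D = (285 - q_D)q_D - 89q_D.
Maximising: ∂π_D/∂q_D = 196 - 2q_D = 0, giving q_D = 98.
Then q_G = (320 - 2·98)/4 = 31.

31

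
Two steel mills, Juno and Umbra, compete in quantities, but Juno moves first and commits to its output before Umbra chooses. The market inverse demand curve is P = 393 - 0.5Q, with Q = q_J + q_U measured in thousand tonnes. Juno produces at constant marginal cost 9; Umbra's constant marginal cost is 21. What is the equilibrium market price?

108

The follower Umbra best-responds to any q_J: π_U = (393 - 0.5Q)q_U - 21q_U.
∂π_U/∂q_U = 372 - (1/2)q_J - q_U = 0 gives the reaction function q_U = (372 - (1/2)q_J).
The leader anticipates this reaction. Substituting into P = 393 - 0.5Q gives P = 207 - (1/4)q_J, so π_J = (207 - (1/4)q_J)q_J - 9q_J.
Maximising: ∂π_J/∂q_J = 198 - (1/2)q_J = 0, giving q_J = 396.
Then q_U = (372 - (1/2)·396) = 174.
Total output Q = 570, so price P = 393 - (1/2)·570 = 108.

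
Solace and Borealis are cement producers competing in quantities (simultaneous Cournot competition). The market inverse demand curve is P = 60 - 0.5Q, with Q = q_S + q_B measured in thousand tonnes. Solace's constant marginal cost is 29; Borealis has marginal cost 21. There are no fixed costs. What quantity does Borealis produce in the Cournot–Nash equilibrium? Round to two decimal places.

31.33

Solace's profit: π_S = (60 - 0.5Q)q_S - (29q_S). Setting ∂π_S/∂q_S = 0: 31 - q_S - (1/2)(q_B) = 0.
Borealis's first-order condition: 39 - q_B - (1/2)(q_S) = 0.
Rearranging gives the reaction functions q_S = (31 - (1/2)q_B) and q_B = (39 - (1/2)q_S).
Substituting one into the other gives q_S = 46/3 and q_B = 94/3.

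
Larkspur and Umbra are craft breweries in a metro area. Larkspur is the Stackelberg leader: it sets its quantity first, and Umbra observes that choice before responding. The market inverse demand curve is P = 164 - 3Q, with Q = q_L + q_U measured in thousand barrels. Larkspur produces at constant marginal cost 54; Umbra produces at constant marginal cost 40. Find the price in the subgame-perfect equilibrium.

Solve by backward induction. Given q_L, the follower Umbra maximises π_U = (164 - 3q_L - 3q_U)q_U - 40q_U.
Setting the follower's marginal profit to zero, 124 - 3q_L - 6q_U = 0, i.e. q_U = (124 - 3q_L)/6.
Larkspur substitutes q_U(q_L) into its own profit: π_L = q_L(164 - 3q_L - (124 - 3q_L)/2) - 54q_L = (102 - (3/2)q_L)q_L - 54q_L.
Leader FOC: 48 - 3q_L = 0, so q_L = 16.
Then q_U = (124 - 3·16)/6 = 38/3.
Total output Q = 86/3, so price P = 164 - 3·(86/3) = 78.

78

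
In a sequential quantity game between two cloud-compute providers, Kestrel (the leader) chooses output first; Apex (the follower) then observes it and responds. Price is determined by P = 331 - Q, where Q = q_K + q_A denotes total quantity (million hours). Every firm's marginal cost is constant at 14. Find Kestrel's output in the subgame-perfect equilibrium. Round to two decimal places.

158.50

Solve by backward induction. Given q_K, the follower Apex maximises π_A = (331 - q_K - q_A)q_A - 14q_A.
Follower FOC: 317 - q_K - 2q_A = 0, so q_A(q_K) = (317 - q_K)/2.
Kestrel substitutes q_A(q_K) into its own profit: π_K = q_K(331 - q_K - (317 - q_K)/2) - 14q_K = (345/2 - (1/2)q_K)q_K - 14q_K.
Leader FOC: 317/2 - q_K = 0, so q_K = 317/2.
Then q_A = (317 - 317/2)/2 = 317/4.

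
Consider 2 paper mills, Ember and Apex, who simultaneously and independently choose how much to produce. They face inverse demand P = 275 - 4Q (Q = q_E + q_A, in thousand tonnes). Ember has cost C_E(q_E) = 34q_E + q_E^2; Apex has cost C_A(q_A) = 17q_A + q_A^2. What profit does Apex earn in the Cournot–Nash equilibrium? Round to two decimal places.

1850.52

Ember's profit: π_E = (275 - 4Q)q_E - (34q_E + q_E²). Setting ∂π_E/∂q_E = 0: 241 - 10q_E - 4(q_A) = 0.
Apex's profit: π_A = (275 - 4Q)q_A - (17q_A + q_A²). Setting ∂π_A/∂q_A = 0: 258 - 10q_A - 4(q_E) = 0.
Best responses: q_E = (241 - 4q_A)/10, q_A = (258 - 4q_E)/10.
Substituting one into the other gives q_E = 689/42 and q_A = 404/21.
Price P = 275 - 4·(499/14) = 927/7.
Apex's profit: (927/7)·(404/21) - 17·(404/21) - (404/21)² = 1850.5215.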